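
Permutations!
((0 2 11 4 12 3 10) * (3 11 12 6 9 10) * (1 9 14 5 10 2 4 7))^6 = (14) = [0, 1, 2, 3, 4, 5, 6, 7, 8, 9, 10, 11, 12, 13, 14]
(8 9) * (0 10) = (0 10)(8 9) = [10, 1, 2, 3, 4, 5, 6, 7, 9, 8, 0]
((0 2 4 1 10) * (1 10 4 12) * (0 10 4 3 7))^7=(0 2 12 1 3 7)=[2, 3, 12, 7, 4, 5, 6, 0, 8, 9, 10, 11, 1]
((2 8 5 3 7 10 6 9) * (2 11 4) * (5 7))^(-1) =(2 4 11 9 6 10 7 8)(3 5) =[0, 1, 4, 5, 11, 3, 10, 8, 2, 6, 7, 9]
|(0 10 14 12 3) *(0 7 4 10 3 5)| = |(0 3 7 4 10 14 12 5)| = 8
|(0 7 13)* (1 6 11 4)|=12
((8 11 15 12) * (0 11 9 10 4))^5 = (0 9 15 4 8 11 10 12) = [9, 1, 2, 3, 8, 5, 6, 7, 11, 15, 12, 10, 0, 13, 14, 4]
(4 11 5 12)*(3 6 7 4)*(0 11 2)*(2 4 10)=(0 11 5 12 3 6 7 10 2)=[11, 1, 0, 6, 4, 12, 7, 10, 8, 9, 2, 5, 3]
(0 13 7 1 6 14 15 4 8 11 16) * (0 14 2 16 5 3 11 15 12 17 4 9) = (0 13 7 1 6 2 16 14 12 17 4 8 15 9)(3 11 5) = [13, 6, 16, 11, 8, 3, 2, 1, 15, 0, 10, 5, 17, 7, 12, 9, 14, 4]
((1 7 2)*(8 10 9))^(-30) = [0, 1, 2, 3, 4, 5, 6, 7, 8, 9, 10] = (10)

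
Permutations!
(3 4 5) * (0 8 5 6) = (0 8 5 3 4 6) = [8, 1, 2, 4, 6, 3, 0, 7, 5]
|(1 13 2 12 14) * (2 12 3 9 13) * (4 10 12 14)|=|(1 2 3 9 13 14)(4 10 12)|=6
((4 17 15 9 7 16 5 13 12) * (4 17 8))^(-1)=(4 8)(5 16 7 9 15 17 12 13)=[0, 1, 2, 3, 8, 16, 6, 9, 4, 15, 10, 11, 13, 5, 14, 17, 7, 12]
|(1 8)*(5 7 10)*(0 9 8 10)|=7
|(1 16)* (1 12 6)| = |(1 16 12 6)| = 4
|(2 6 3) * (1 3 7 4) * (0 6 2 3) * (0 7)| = |(0 6)(1 7 4)| = 6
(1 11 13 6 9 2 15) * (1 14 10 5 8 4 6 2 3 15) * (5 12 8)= (1 11 13 2)(3 15 14 10 12 8 4 6 9)= [0, 11, 1, 15, 6, 5, 9, 7, 4, 3, 12, 13, 8, 2, 10, 14]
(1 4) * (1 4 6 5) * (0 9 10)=[9, 6, 2, 3, 4, 1, 5, 7, 8, 10, 0]=(0 9 10)(1 6 5)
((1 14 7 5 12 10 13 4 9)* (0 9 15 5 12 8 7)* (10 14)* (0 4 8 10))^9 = (15) = [0, 1, 2, 3, 4, 5, 6, 7, 8, 9, 10, 11, 12, 13, 14, 15]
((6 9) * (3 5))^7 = (3 5)(6 9) = [0, 1, 2, 5, 4, 3, 9, 7, 8, 6]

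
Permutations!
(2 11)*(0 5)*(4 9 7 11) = (0 5)(2 4 9 7 11) = [5, 1, 4, 3, 9, 0, 6, 11, 8, 7, 10, 2]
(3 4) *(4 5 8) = [0, 1, 2, 5, 3, 8, 6, 7, 4] = (3 5 8 4)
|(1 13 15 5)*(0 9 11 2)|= 4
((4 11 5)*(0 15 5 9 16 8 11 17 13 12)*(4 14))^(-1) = (0 12 13 17 4 14 5 15)(8 16 9 11) = [12, 1, 2, 3, 14, 15, 6, 7, 16, 11, 10, 8, 13, 17, 5, 0, 9, 4]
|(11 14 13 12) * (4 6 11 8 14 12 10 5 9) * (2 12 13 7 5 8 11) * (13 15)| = 13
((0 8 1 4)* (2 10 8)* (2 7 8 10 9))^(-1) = [4, 8, 9, 3, 1, 5, 6, 0, 7, 2, 10] = (10)(0 4 1 8 7)(2 9)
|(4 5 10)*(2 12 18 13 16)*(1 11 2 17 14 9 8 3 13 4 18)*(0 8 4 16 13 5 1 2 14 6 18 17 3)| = |(0 8)(1 11 14 9 4)(2 12)(3 5 10 17 6 18 16)| = 70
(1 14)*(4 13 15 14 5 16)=(1 5 16 4 13 15 14)=[0, 5, 2, 3, 13, 16, 6, 7, 8, 9, 10, 11, 12, 15, 1, 14, 4]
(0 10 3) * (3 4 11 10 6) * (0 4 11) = (0 6 3 4)(10 11) = [6, 1, 2, 4, 0, 5, 3, 7, 8, 9, 11, 10]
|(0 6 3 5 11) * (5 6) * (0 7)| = 4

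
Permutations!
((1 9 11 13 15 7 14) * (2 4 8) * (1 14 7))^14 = (1 15 13 11 9)(2 8 4) = [0, 15, 8, 3, 2, 5, 6, 7, 4, 1, 10, 9, 12, 11, 14, 13]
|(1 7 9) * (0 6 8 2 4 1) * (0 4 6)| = 12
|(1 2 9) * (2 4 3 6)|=|(1 4 3 6 2 9)|=6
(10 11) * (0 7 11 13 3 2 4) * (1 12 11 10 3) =(0 7 10 13 1 12 11 3 2 4) =[7, 12, 4, 2, 0, 5, 6, 10, 8, 9, 13, 3, 11, 1]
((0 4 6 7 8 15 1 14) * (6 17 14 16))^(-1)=[14, 15, 2, 3, 0, 5, 16, 6, 7, 9, 10, 11, 12, 13, 17, 8, 1, 4]=(0 14 17 4)(1 15 8 7 6 16)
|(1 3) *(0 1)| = |(0 1 3)| = 3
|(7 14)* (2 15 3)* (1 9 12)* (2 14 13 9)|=9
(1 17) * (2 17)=(1 2 17)=[0, 2, 17, 3, 4, 5, 6, 7, 8, 9, 10, 11, 12, 13, 14, 15, 16, 1]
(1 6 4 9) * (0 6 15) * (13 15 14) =(0 6 4 9 1 14 13 15) =[6, 14, 2, 3, 9, 5, 4, 7, 8, 1, 10, 11, 12, 15, 13, 0]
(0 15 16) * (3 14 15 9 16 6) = [9, 1, 2, 14, 4, 5, 3, 7, 8, 16, 10, 11, 12, 13, 15, 6, 0] = (0 9 16)(3 14 15 6)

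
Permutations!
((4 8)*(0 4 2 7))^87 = (0 8 7 4 2) = [8, 1, 0, 3, 2, 5, 6, 4, 7]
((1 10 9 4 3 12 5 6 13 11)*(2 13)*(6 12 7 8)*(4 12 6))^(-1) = (1 11 13 2 6 5 12 9 10)(3 4 8 7) = [0, 11, 6, 4, 8, 12, 5, 3, 7, 10, 1, 13, 9, 2]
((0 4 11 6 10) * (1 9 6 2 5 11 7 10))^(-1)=(0 10 7 4)(1 6 9)(2 11 5)=[10, 6, 11, 3, 0, 2, 9, 4, 8, 1, 7, 5]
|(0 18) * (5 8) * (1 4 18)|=|(0 1 4 18)(5 8)|=4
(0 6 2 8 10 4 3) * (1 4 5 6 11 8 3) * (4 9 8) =(0 11 4 1 9 8 10 5 6 2 3) =[11, 9, 3, 0, 1, 6, 2, 7, 10, 8, 5, 4]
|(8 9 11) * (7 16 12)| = 3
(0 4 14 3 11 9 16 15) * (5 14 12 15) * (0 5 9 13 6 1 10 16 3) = [4, 10, 2, 11, 12, 14, 1, 7, 8, 3, 16, 13, 15, 6, 0, 5, 9] = (0 4 12 15 5 14)(1 10 16 9 3 11 13 6)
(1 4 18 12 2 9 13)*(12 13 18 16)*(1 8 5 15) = [0, 4, 9, 3, 16, 15, 6, 7, 5, 18, 10, 11, 2, 8, 14, 1, 12, 17, 13] = (1 4 16 12 2 9 18 13 8 5 15)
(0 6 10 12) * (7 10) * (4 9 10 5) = (0 6 7 5 4 9 10 12) = [6, 1, 2, 3, 9, 4, 7, 5, 8, 10, 12, 11, 0]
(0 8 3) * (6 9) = [8, 1, 2, 0, 4, 5, 9, 7, 3, 6] = (0 8 3)(6 9)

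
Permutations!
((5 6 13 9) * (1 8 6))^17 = [0, 5, 2, 3, 4, 9, 8, 7, 1, 13, 10, 11, 12, 6] = (1 5 9 13 6 8)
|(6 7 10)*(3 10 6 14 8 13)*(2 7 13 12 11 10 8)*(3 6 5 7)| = |(2 3 8 12 11 10 14)(5 7)(6 13)| = 14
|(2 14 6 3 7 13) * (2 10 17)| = 8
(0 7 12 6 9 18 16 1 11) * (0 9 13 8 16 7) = (1 11 9 18 7 12 6 13 8 16) = [0, 11, 2, 3, 4, 5, 13, 12, 16, 18, 10, 9, 6, 8, 14, 15, 1, 17, 7]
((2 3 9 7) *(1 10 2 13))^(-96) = (1 2 9 13 10 3 7) = [0, 2, 9, 7, 4, 5, 6, 1, 8, 13, 3, 11, 12, 10]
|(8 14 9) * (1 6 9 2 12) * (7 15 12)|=9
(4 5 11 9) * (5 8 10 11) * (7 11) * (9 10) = (4 8 9)(7 11 10) = [0, 1, 2, 3, 8, 5, 6, 11, 9, 4, 7, 10]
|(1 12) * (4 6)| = |(1 12)(4 6)| = 2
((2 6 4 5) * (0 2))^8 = (0 4 2 5 6) = [4, 1, 5, 3, 2, 6, 0]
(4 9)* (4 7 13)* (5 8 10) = (4 9 7 13)(5 8 10) = [0, 1, 2, 3, 9, 8, 6, 13, 10, 7, 5, 11, 12, 4]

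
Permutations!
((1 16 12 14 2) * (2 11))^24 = [0, 1, 2, 3, 4, 5, 6, 7, 8, 9, 10, 11, 12, 13, 14, 15, 16] = (16)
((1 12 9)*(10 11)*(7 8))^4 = (1 12 9) = [0, 12, 2, 3, 4, 5, 6, 7, 8, 1, 10, 11, 9]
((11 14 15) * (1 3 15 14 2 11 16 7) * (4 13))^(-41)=(1 7 16 15 3)(2 11)(4 13)=[0, 7, 11, 1, 13, 5, 6, 16, 8, 9, 10, 2, 12, 4, 14, 3, 15]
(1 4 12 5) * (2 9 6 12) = (1 4 2 9 6 12 5) = [0, 4, 9, 3, 2, 1, 12, 7, 8, 6, 10, 11, 5]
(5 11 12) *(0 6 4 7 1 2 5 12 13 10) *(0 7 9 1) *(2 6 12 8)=(0 12 8 2 5 11 13 10 7)(1 6 4 9)=[12, 6, 5, 3, 9, 11, 4, 0, 2, 1, 7, 13, 8, 10]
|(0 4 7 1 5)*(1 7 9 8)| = |(0 4 9 8 1 5)| = 6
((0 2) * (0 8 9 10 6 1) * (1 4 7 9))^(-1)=(0 1 8 2)(4 6 10 9 7)=[1, 8, 0, 3, 6, 5, 10, 4, 2, 7, 9]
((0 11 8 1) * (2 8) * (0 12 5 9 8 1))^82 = (0 2 12 9)(1 5 8 11) = [2, 5, 12, 3, 4, 8, 6, 7, 11, 0, 10, 1, 9]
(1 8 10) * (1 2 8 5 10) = [0, 5, 8, 3, 4, 10, 6, 7, 1, 9, 2] = (1 5 10 2 8)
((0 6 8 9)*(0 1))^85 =[0, 1, 2, 3, 4, 5, 6, 7, 8, 9] =(9)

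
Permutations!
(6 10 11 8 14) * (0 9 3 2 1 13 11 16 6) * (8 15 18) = [9, 13, 1, 2, 4, 5, 10, 7, 14, 3, 16, 15, 12, 11, 0, 18, 6, 17, 8] = (0 9 3 2 1 13 11 15 18 8 14)(6 10 16)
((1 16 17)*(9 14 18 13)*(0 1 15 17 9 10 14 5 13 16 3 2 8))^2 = (0 3 8 1 2)(5 10 18 9 13 14 16) = [3, 2, 0, 8, 4, 10, 6, 7, 1, 13, 18, 11, 12, 14, 16, 15, 5, 17, 9]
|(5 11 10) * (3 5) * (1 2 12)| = |(1 2 12)(3 5 11 10)| = 12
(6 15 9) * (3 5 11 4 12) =[0, 1, 2, 5, 12, 11, 15, 7, 8, 6, 10, 4, 3, 13, 14, 9] =(3 5 11 4 12)(6 15 9)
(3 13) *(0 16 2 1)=(0 16 2 1)(3 13)=[16, 0, 1, 13, 4, 5, 6, 7, 8, 9, 10, 11, 12, 3, 14, 15, 2]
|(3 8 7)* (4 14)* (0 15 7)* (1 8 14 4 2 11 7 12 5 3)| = 11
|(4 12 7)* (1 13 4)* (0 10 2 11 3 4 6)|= 11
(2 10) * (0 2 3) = (0 2 10 3) = [2, 1, 10, 0, 4, 5, 6, 7, 8, 9, 3]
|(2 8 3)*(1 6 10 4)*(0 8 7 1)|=9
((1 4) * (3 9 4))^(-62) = (1 9)(3 4) = [0, 9, 2, 4, 3, 5, 6, 7, 8, 1]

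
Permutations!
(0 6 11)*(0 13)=(0 6 11 13)=[6, 1, 2, 3, 4, 5, 11, 7, 8, 9, 10, 13, 12, 0]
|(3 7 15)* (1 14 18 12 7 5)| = 8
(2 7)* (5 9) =(2 7)(5 9) =[0, 1, 7, 3, 4, 9, 6, 2, 8, 5]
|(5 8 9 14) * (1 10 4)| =|(1 10 4)(5 8 9 14)| =12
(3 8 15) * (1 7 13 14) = (1 7 13 14)(3 8 15) = [0, 7, 2, 8, 4, 5, 6, 13, 15, 9, 10, 11, 12, 14, 1, 3]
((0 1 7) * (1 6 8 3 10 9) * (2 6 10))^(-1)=(0 7 1 9 10)(2 3 8 6)=[7, 9, 3, 8, 4, 5, 2, 1, 6, 10, 0]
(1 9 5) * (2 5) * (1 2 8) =[0, 9, 5, 3, 4, 2, 6, 7, 1, 8] =(1 9 8)(2 5)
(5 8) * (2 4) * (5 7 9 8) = (2 4)(7 9 8) = [0, 1, 4, 3, 2, 5, 6, 9, 7, 8]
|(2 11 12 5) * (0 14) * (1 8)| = 4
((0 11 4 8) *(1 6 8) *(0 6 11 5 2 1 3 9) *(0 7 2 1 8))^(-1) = [6, 5, 7, 4, 11, 0, 8, 9, 2, 3, 10, 1] = (0 6 8 2 7 9 3 4 11 1 5)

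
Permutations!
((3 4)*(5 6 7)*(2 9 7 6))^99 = (2 5 7 9)(3 4) = [0, 1, 5, 4, 3, 7, 6, 9, 8, 2]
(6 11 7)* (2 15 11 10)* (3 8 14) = (2 15 11 7 6 10)(3 8 14) = [0, 1, 15, 8, 4, 5, 10, 6, 14, 9, 2, 7, 12, 13, 3, 11]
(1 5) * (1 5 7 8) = [0, 7, 2, 3, 4, 5, 6, 8, 1] = (1 7 8)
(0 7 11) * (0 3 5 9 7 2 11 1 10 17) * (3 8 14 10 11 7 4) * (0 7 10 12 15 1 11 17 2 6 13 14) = (0 6 13 14 12 15 1 17 7 11 8)(2 10)(3 5 9 4) = [6, 17, 10, 5, 3, 9, 13, 11, 0, 4, 2, 8, 15, 14, 12, 1, 16, 7]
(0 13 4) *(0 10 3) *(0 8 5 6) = (0 13 4 10 3 8 5 6) = [13, 1, 2, 8, 10, 6, 0, 7, 5, 9, 3, 11, 12, 4]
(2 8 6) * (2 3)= (2 8 6 3)= [0, 1, 8, 2, 4, 5, 3, 7, 6]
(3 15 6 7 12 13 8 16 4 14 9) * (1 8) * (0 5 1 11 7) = (0 5 1 8 16 4 14 9 3 15 6)(7 12 13 11) = [5, 8, 2, 15, 14, 1, 0, 12, 16, 3, 10, 7, 13, 11, 9, 6, 4]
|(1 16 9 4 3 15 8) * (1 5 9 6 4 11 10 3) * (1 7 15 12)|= |(1 16 6 4 7 15 8 5 9 11 10 3 12)|= 13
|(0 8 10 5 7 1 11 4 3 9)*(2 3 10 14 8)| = |(0 2 3 9)(1 11 4 10 5 7)(8 14)| = 12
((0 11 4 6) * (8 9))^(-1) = (0 6 4 11)(8 9) = [6, 1, 2, 3, 11, 5, 4, 7, 9, 8, 10, 0]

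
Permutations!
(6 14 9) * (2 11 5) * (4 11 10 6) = (2 10 6 14 9 4 11 5) = [0, 1, 10, 3, 11, 2, 14, 7, 8, 4, 6, 5, 12, 13, 9]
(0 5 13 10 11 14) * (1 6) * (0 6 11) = (0 5 13 10)(1 11 14 6) = [5, 11, 2, 3, 4, 13, 1, 7, 8, 9, 0, 14, 12, 10, 6]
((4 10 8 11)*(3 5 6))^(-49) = [0, 1, 2, 6, 11, 3, 5, 7, 10, 9, 4, 8] = (3 6 5)(4 11 8 10)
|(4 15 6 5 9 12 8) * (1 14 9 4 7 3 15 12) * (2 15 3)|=24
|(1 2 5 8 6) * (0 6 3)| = 7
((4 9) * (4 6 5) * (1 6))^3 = (1 4 6 9 5) = [0, 4, 2, 3, 6, 1, 9, 7, 8, 5]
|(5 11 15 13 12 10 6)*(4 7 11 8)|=|(4 7 11 15 13 12 10 6 5 8)|=10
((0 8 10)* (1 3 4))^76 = [8, 3, 2, 4, 1, 5, 6, 7, 10, 9, 0] = (0 8 10)(1 3 4)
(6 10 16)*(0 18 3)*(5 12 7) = [18, 1, 2, 0, 4, 12, 10, 5, 8, 9, 16, 11, 7, 13, 14, 15, 6, 17, 3] = (0 18 3)(5 12 7)(6 10 16)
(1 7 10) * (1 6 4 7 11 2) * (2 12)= (1 11 12 2)(4 7 10 6)= [0, 11, 1, 3, 7, 5, 4, 10, 8, 9, 6, 12, 2]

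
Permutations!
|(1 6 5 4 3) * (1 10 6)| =5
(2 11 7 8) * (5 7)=(2 11 5 7 8)=[0, 1, 11, 3, 4, 7, 6, 8, 2, 9, 10, 5]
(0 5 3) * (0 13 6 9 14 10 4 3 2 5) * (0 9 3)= (0 9 14 10 4)(2 5)(3 13 6)= [9, 1, 5, 13, 0, 2, 3, 7, 8, 14, 4, 11, 12, 6, 10]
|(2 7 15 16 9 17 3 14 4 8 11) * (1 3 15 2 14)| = 4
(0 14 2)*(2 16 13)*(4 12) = (0 14 16 13 2)(4 12) = [14, 1, 0, 3, 12, 5, 6, 7, 8, 9, 10, 11, 4, 2, 16, 15, 13]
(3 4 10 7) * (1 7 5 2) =(1 7 3 4 10 5 2) =[0, 7, 1, 4, 10, 2, 6, 3, 8, 9, 5]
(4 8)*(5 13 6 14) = (4 8)(5 13 6 14) = [0, 1, 2, 3, 8, 13, 14, 7, 4, 9, 10, 11, 12, 6, 5]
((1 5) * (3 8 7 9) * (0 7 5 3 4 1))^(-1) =(0 5 8 3 1 4 9 7) =[5, 4, 2, 1, 9, 8, 6, 0, 3, 7]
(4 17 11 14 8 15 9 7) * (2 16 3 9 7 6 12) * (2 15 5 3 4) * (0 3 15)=(0 3 9 6 12)(2 16 4 17 11 14 8 5 15 7)=[3, 1, 16, 9, 17, 15, 12, 2, 5, 6, 10, 14, 0, 13, 8, 7, 4, 11]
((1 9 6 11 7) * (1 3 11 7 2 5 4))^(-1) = (1 4 5 2 11 3 7 6 9) = [0, 4, 11, 7, 5, 2, 9, 6, 8, 1, 10, 3]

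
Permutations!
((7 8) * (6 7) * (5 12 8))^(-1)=(5 7 6 8 12)=[0, 1, 2, 3, 4, 7, 8, 6, 12, 9, 10, 11, 5]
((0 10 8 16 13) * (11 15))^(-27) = (0 16 10 13 8)(11 15) = [16, 1, 2, 3, 4, 5, 6, 7, 0, 9, 13, 15, 12, 8, 14, 11, 10]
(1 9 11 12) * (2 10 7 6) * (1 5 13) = (1 9 11 12 5 13)(2 10 7 6) = [0, 9, 10, 3, 4, 13, 2, 6, 8, 11, 7, 12, 5, 1]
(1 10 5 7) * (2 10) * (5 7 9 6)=[0, 2, 10, 3, 4, 9, 5, 1, 8, 6, 7]=(1 2 10 7)(5 9 6)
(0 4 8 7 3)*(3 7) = (0 4 8 3) = [4, 1, 2, 0, 8, 5, 6, 7, 3]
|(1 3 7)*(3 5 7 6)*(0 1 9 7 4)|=|(0 1 5 4)(3 6)(7 9)|=4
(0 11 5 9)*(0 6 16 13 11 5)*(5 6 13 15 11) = [6, 1, 2, 3, 4, 9, 16, 7, 8, 13, 10, 0, 12, 5, 14, 11, 15] = (0 6 16 15 11)(5 9 13)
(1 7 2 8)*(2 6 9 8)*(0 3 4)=(0 3 4)(1 7 6 9 8)=[3, 7, 2, 4, 0, 5, 9, 6, 1, 8]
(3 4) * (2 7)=[0, 1, 7, 4, 3, 5, 6, 2]=(2 7)(3 4)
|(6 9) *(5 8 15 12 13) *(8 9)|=7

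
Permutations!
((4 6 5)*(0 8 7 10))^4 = (10)(4 6 5) = [0, 1, 2, 3, 6, 4, 5, 7, 8, 9, 10]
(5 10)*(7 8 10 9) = (5 9 7 8 10) = [0, 1, 2, 3, 4, 9, 6, 8, 10, 7, 5]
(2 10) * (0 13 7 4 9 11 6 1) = (0 13 7 4 9 11 6 1)(2 10) = [13, 0, 10, 3, 9, 5, 1, 4, 8, 11, 2, 6, 12, 7]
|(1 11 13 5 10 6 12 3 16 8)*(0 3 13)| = 30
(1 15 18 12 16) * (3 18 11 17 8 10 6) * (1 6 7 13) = (1 15 11 17 8 10 7 13)(3 18 12 16 6) = [0, 15, 2, 18, 4, 5, 3, 13, 10, 9, 7, 17, 16, 1, 14, 11, 6, 8, 12]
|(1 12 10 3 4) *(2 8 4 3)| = |(1 12 10 2 8 4)| = 6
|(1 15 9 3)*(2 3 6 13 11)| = |(1 15 9 6 13 11 2 3)| = 8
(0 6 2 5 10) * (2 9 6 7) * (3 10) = (0 7 2 5 3 10)(6 9) = [7, 1, 5, 10, 4, 3, 9, 2, 8, 6, 0]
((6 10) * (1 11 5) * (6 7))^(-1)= (1 5 11)(6 7 10)= [0, 5, 2, 3, 4, 11, 7, 10, 8, 9, 6, 1]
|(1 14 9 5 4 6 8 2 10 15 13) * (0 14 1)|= |(0 14 9 5 4 6 8 2 10 15 13)|= 11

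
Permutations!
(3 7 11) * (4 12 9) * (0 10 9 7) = (0 10 9 4 12 7 11 3) = [10, 1, 2, 0, 12, 5, 6, 11, 8, 4, 9, 3, 7]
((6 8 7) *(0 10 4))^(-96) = (10) = [0, 1, 2, 3, 4, 5, 6, 7, 8, 9, 10]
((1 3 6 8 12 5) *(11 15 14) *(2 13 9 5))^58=(1 12 5 8 9 6 13 3 2)(11 15 14)=[0, 12, 1, 2, 4, 8, 13, 7, 9, 6, 10, 15, 5, 3, 11, 14]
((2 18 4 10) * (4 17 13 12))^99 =(2 18 17 13 12 4 10) =[0, 1, 18, 3, 10, 5, 6, 7, 8, 9, 2, 11, 4, 12, 14, 15, 16, 13, 17]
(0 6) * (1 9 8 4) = (0 6)(1 9 8 4) = [6, 9, 2, 3, 1, 5, 0, 7, 4, 8]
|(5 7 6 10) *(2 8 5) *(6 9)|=7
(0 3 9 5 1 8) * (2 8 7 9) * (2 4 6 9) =(0 3 4 6 9 5 1 7 2 8) =[3, 7, 8, 4, 6, 1, 9, 2, 0, 5]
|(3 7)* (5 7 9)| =4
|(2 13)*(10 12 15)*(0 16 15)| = 10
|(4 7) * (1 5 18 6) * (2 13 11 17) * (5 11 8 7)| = 11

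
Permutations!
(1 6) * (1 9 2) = (1 6 9 2) = [0, 6, 1, 3, 4, 5, 9, 7, 8, 2]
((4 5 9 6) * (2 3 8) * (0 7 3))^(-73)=(0 3 2 7 8)(4 6 9 5)=[3, 1, 7, 2, 6, 4, 9, 8, 0, 5]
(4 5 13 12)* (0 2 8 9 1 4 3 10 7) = (0 2 8 9 1 4 5 13 12 3 10 7) = [2, 4, 8, 10, 5, 13, 6, 0, 9, 1, 7, 11, 3, 12]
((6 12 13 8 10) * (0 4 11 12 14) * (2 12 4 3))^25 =[6, 1, 0, 14, 11, 5, 8, 7, 12, 9, 13, 4, 3, 2, 10] =(0 6 8 12 3 14 10 13 2)(4 11)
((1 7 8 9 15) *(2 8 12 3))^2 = (1 12 2 9)(3 8 15 7) = [0, 12, 9, 8, 4, 5, 6, 3, 15, 1, 10, 11, 2, 13, 14, 7]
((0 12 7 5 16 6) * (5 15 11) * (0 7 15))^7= [7, 1, 2, 3, 4, 11, 16, 6, 8, 9, 10, 15, 0, 13, 14, 12, 5]= (0 7 6 16 5 11 15 12)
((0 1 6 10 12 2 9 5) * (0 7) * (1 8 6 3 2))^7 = (0 2 10 7 3 6 5 1 8 9 12) = [2, 8, 10, 6, 4, 1, 5, 3, 9, 12, 7, 11, 0]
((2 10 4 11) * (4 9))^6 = [0, 1, 10, 3, 11, 5, 6, 7, 8, 4, 9, 2] = (2 10 9 4 11)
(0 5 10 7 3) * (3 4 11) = (0 5 10 7 4 11 3) = [5, 1, 2, 0, 11, 10, 6, 4, 8, 9, 7, 3]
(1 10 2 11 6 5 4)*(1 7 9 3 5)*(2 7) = [0, 10, 11, 5, 2, 4, 1, 9, 8, 3, 7, 6] = (1 10 7 9 3 5 4 2 11 6)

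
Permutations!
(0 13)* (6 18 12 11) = (0 13)(6 18 12 11) = [13, 1, 2, 3, 4, 5, 18, 7, 8, 9, 10, 6, 11, 0, 14, 15, 16, 17, 12]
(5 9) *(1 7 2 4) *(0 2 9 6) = [2, 7, 4, 3, 1, 6, 0, 9, 8, 5] = (0 2 4 1 7 9 5 6)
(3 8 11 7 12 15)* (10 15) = [0, 1, 2, 8, 4, 5, 6, 12, 11, 9, 15, 7, 10, 13, 14, 3] = (3 8 11 7 12 10 15)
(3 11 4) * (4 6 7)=(3 11 6 7 4)=[0, 1, 2, 11, 3, 5, 7, 4, 8, 9, 10, 6]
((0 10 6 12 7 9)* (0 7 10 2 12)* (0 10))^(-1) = (0 12 2)(6 10)(7 9) = [12, 1, 0, 3, 4, 5, 10, 9, 8, 7, 6, 11, 2]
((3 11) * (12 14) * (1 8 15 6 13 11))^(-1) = [0, 3, 2, 11, 4, 5, 15, 7, 1, 9, 10, 13, 14, 6, 12, 8] = (1 3 11 13 6 15 8)(12 14)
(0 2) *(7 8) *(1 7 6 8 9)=(0 2)(1 7 9)(6 8)=[2, 7, 0, 3, 4, 5, 8, 9, 6, 1]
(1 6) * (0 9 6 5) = (0 9 6 1 5) = [9, 5, 2, 3, 4, 0, 1, 7, 8, 6]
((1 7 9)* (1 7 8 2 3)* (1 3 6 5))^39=(1 5 6 2 8)(7 9)=[0, 5, 8, 3, 4, 6, 2, 9, 1, 7]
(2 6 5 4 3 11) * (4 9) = (2 6 5 9 4 3 11) = [0, 1, 6, 11, 3, 9, 5, 7, 8, 4, 10, 2]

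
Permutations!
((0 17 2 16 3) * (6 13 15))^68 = [16, 1, 0, 2, 4, 5, 15, 7, 8, 9, 10, 11, 12, 6, 14, 13, 17, 3] = (0 16 17 3 2)(6 15 13)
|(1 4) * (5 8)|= 2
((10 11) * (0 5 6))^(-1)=[6, 1, 2, 3, 4, 0, 5, 7, 8, 9, 11, 10]=(0 6 5)(10 11)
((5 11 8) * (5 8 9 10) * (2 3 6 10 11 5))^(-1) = (2 10 6 3)(9 11) = [0, 1, 10, 2, 4, 5, 3, 7, 8, 11, 6, 9]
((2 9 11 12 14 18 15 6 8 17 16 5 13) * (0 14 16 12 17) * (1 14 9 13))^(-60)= (0 16 15 11 1 8 12 18 9 5 6 17 14)= [16, 8, 2, 3, 4, 6, 17, 7, 12, 5, 10, 1, 18, 13, 0, 11, 15, 14, 9]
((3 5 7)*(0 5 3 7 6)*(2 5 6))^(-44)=(7)=[0, 1, 2, 3, 4, 5, 6, 7]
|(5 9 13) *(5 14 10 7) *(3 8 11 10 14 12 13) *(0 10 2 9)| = 20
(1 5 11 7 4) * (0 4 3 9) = (0 4 1 5 11 7 3 9) = [4, 5, 2, 9, 1, 11, 6, 3, 8, 0, 10, 7]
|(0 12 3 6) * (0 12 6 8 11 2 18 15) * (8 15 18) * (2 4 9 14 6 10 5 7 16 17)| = 16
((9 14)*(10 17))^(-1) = (9 14)(10 17) = [0, 1, 2, 3, 4, 5, 6, 7, 8, 14, 17, 11, 12, 13, 9, 15, 16, 10]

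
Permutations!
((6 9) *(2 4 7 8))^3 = (2 8 7 4)(6 9) = [0, 1, 8, 3, 2, 5, 9, 4, 7, 6]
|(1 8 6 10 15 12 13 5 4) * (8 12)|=20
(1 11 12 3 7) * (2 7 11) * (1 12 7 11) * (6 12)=(1 2 11 7 6 12 3)=[0, 2, 11, 1, 4, 5, 12, 6, 8, 9, 10, 7, 3]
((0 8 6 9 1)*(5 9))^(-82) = (0 6 9)(1 8 5) = [6, 8, 2, 3, 4, 1, 9, 7, 5, 0]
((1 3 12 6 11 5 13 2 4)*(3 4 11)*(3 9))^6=[0, 1, 5, 6, 4, 2, 3, 7, 8, 12, 10, 13, 9, 11]=(2 5)(3 6)(9 12)(11 13)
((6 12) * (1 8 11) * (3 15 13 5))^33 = (3 15 13 5)(6 12) = [0, 1, 2, 15, 4, 3, 12, 7, 8, 9, 10, 11, 6, 5, 14, 13]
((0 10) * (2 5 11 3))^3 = (0 10)(2 3 11 5) = [10, 1, 3, 11, 4, 2, 6, 7, 8, 9, 0, 5]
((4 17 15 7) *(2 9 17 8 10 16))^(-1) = (2 16 10 8 4 7 15 17 9) = [0, 1, 16, 3, 7, 5, 6, 15, 4, 2, 8, 11, 12, 13, 14, 17, 10, 9]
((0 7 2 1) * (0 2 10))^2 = [10, 1, 2, 3, 4, 5, 6, 0, 8, 9, 7] = (0 10 7)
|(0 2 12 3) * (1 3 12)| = 4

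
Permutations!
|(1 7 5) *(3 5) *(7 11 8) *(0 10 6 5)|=|(0 10 6 5 1 11 8 7 3)|=9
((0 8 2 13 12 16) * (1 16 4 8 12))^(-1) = (0 16 1 13 2 8 4 12) = [16, 13, 8, 3, 12, 5, 6, 7, 4, 9, 10, 11, 0, 2, 14, 15, 1]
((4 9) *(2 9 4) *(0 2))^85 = [2, 1, 9, 3, 4, 5, 6, 7, 8, 0] = (0 2 9)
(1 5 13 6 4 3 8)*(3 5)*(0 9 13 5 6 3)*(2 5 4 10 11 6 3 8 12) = (0 9 13 8 1)(2 5 4 3 12)(6 10 11) = [9, 0, 5, 12, 3, 4, 10, 7, 1, 13, 11, 6, 2, 8]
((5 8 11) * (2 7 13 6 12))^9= (2 12 6 13 7)= [0, 1, 12, 3, 4, 5, 13, 2, 8, 9, 10, 11, 6, 7]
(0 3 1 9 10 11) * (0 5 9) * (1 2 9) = (0 3 2 9 10 11 5 1) = [3, 0, 9, 2, 4, 1, 6, 7, 8, 10, 11, 5]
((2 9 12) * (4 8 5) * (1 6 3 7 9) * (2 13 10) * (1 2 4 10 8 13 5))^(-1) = (1 8 13 4 10 5 12 9 7 3 6) = [0, 8, 2, 6, 10, 12, 1, 3, 13, 7, 5, 11, 9, 4]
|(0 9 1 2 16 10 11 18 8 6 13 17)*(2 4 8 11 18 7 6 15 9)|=|(0 2 16 10 18 11 7 6 13 17)(1 4 8 15 9)|=10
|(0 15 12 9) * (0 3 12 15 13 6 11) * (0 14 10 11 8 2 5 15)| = 21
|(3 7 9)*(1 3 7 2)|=6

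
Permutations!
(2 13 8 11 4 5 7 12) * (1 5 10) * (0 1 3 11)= (0 1 5 7 12 2 13 8)(3 11 4 10)= [1, 5, 13, 11, 10, 7, 6, 12, 0, 9, 3, 4, 2, 8]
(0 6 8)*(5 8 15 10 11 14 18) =(0 6 15 10 11 14 18 5 8) =[6, 1, 2, 3, 4, 8, 15, 7, 0, 9, 11, 14, 12, 13, 18, 10, 16, 17, 5]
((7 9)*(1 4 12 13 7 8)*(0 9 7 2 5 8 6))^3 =[0, 13, 1, 3, 2, 4, 6, 7, 12, 9, 10, 11, 5, 8] =(1 13 8 12 5 4 2)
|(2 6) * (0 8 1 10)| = 4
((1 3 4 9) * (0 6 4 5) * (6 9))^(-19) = (0 9 1 3 5)(4 6) = [9, 3, 2, 5, 6, 0, 4, 7, 8, 1]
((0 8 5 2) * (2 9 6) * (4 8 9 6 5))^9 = [2, 1, 6, 3, 8, 9, 5, 7, 4, 0] = (0 2 6 5 9)(4 8)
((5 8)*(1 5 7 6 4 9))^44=[0, 8, 2, 3, 1, 7, 9, 4, 6, 5]=(1 8 6 9 5 7 4)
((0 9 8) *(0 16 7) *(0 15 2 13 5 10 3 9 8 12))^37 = (0 8 16 7 15 2 13 5 10 3 9 12) = [8, 1, 13, 9, 4, 10, 6, 15, 16, 12, 3, 11, 0, 5, 14, 2, 7]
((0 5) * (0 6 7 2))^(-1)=(0 2 7 6 5)=[2, 1, 7, 3, 4, 0, 5, 6]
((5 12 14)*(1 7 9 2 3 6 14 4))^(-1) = (1 4 12 5 14 6 3 2 9 7) = [0, 4, 9, 2, 12, 14, 3, 1, 8, 7, 10, 11, 5, 13, 6]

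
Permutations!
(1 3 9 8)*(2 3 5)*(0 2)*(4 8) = (0 2 3 9 4 8 1 5) = [2, 5, 3, 9, 8, 0, 6, 7, 1, 4]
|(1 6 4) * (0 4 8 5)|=6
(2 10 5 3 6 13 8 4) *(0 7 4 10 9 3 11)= (0 7 4 2 9 3 6 13 8 10 5 11)= [7, 1, 9, 6, 2, 11, 13, 4, 10, 3, 5, 0, 12, 8]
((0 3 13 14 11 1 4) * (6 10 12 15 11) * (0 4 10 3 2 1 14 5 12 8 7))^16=(15)(0 8 1)(2 7 10)=[8, 0, 7, 3, 4, 5, 6, 10, 1, 9, 2, 11, 12, 13, 14, 15]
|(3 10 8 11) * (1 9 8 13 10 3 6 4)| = 6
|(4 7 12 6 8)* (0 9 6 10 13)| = |(0 9 6 8 4 7 12 10 13)| = 9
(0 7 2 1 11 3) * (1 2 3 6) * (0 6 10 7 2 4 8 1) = [2, 11, 4, 6, 8, 5, 0, 3, 1, 9, 7, 10] = (0 2 4 8 1 11 10 7 3 6)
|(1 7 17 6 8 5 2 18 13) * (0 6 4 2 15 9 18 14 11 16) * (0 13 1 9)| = 55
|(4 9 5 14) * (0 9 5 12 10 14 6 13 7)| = 10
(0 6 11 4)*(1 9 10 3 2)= (0 6 11 4)(1 9 10 3 2)= [6, 9, 1, 2, 0, 5, 11, 7, 8, 10, 3, 4]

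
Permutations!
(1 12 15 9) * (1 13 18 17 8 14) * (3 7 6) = (1 12 15 9 13 18 17 8 14)(3 7 6) = [0, 12, 2, 7, 4, 5, 3, 6, 14, 13, 10, 11, 15, 18, 1, 9, 16, 8, 17]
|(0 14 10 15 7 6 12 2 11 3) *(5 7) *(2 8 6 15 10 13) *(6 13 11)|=60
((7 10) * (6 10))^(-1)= (6 7 10)= [0, 1, 2, 3, 4, 5, 7, 10, 8, 9, 6]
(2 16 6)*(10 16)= [0, 1, 10, 3, 4, 5, 2, 7, 8, 9, 16, 11, 12, 13, 14, 15, 6]= (2 10 16 6)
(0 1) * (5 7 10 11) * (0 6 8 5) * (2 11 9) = (0 1 6 8 5 7 10 9 2 11) = [1, 6, 11, 3, 4, 7, 8, 10, 5, 2, 9, 0]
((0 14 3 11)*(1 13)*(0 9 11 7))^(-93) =(0 7 3 14)(1 13)(9 11) =[7, 13, 2, 14, 4, 5, 6, 3, 8, 11, 10, 9, 12, 1, 0]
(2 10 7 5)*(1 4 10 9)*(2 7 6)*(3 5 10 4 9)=(1 9)(2 3 5 7 10 6)=[0, 9, 3, 5, 4, 7, 2, 10, 8, 1, 6]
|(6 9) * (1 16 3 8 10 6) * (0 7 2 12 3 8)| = |(0 7 2 12 3)(1 16 8 10 6 9)| = 30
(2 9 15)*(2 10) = (2 9 15 10) = [0, 1, 9, 3, 4, 5, 6, 7, 8, 15, 2, 11, 12, 13, 14, 10]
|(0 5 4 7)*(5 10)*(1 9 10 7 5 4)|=|(0 7)(1 9 10 4 5)|=10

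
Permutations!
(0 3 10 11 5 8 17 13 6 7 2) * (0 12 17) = (0 3 10 11 5 8)(2 12 17 13 6 7) = [3, 1, 12, 10, 4, 8, 7, 2, 0, 9, 11, 5, 17, 6, 14, 15, 16, 13]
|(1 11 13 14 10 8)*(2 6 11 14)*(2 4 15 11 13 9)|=28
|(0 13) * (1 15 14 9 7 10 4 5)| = 8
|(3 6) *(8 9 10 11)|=|(3 6)(8 9 10 11)|=4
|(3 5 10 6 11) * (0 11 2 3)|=|(0 11)(2 3 5 10 6)|=10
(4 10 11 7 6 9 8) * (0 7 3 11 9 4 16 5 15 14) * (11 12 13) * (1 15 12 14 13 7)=[1, 15, 2, 14, 10, 12, 4, 6, 16, 8, 9, 3, 7, 11, 0, 13, 5]=(0 1 15 13 11 3 14)(4 10 9 8 16 5 12 7 6)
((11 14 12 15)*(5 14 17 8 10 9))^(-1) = (5 9 10 8 17 11 15 12 14) = [0, 1, 2, 3, 4, 9, 6, 7, 17, 10, 8, 15, 14, 13, 5, 12, 16, 11]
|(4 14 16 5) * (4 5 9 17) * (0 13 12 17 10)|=|(0 13 12 17 4 14 16 9 10)|=9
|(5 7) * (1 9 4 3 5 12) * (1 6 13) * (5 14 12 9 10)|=11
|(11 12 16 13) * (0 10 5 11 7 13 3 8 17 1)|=|(0 10 5 11 12 16 3 8 17 1)(7 13)|=10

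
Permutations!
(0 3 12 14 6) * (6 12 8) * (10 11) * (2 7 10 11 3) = (0 2 7 10 3 8 6)(12 14) = [2, 1, 7, 8, 4, 5, 0, 10, 6, 9, 3, 11, 14, 13, 12]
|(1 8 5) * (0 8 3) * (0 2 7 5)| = 10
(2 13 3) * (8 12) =[0, 1, 13, 2, 4, 5, 6, 7, 12, 9, 10, 11, 8, 3] =(2 13 3)(8 12)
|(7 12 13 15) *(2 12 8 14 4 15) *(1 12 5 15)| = |(1 12 13 2 5 15 7 8 14 4)| = 10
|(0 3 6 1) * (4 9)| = 4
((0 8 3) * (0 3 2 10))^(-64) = (10) = [0, 1, 2, 3, 4, 5, 6, 7, 8, 9, 10]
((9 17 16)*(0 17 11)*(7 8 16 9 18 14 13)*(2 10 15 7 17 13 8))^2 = (0 17 11 13 9)(2 15)(7 10)(8 18)(14 16) = [17, 1, 15, 3, 4, 5, 6, 10, 18, 0, 7, 13, 12, 9, 16, 2, 14, 11, 8]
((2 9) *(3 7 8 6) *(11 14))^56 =(14) =[0, 1, 2, 3, 4, 5, 6, 7, 8, 9, 10, 11, 12, 13, 14]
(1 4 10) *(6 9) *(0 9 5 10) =[9, 4, 2, 3, 0, 10, 5, 7, 8, 6, 1] =(0 9 6 5 10 1 4)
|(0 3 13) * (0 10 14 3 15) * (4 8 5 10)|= |(0 15)(3 13 4 8 5 10 14)|= 14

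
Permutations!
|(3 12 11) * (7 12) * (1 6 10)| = 12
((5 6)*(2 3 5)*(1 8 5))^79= (1 8 5 6 2 3)= [0, 8, 3, 1, 4, 6, 2, 7, 5]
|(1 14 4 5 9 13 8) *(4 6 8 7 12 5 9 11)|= |(1 14 6 8)(4 9 13 7 12 5 11)|= 28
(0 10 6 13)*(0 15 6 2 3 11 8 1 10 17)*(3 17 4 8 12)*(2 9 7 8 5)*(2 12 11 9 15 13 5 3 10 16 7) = (0 4 3 9 2 17)(1 16 7 8)(5 12 10 15 6) = [4, 16, 17, 9, 3, 12, 5, 8, 1, 2, 15, 11, 10, 13, 14, 6, 7, 0]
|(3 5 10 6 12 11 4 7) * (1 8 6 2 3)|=|(1 8 6 12 11 4 7)(2 3 5 10)|=28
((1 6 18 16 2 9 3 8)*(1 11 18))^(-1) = (1 6)(2 16 18 11 8 3 9) = [0, 6, 16, 9, 4, 5, 1, 7, 3, 2, 10, 8, 12, 13, 14, 15, 18, 17, 11]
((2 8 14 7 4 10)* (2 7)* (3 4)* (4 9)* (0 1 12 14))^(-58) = (0 12 2)(1 14 8)(3 4 7 9 10) = [12, 14, 0, 4, 7, 5, 6, 9, 1, 10, 3, 11, 2, 13, 8]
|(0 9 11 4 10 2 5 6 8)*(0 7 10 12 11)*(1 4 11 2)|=18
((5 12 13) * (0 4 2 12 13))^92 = [0, 1, 2, 3, 4, 5, 6, 7, 8, 9, 10, 11, 12, 13] = (13)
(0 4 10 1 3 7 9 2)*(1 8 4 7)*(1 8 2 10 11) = (0 7 9 10 2)(1 3 8 4 11) = [7, 3, 0, 8, 11, 5, 6, 9, 4, 10, 2, 1]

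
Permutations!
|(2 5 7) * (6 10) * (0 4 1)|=6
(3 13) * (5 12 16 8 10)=(3 13)(5 12 16 8 10)=[0, 1, 2, 13, 4, 12, 6, 7, 10, 9, 5, 11, 16, 3, 14, 15, 8]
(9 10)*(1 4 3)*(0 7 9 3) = (0 7 9 10 3 1 4) = [7, 4, 2, 1, 0, 5, 6, 9, 8, 10, 3]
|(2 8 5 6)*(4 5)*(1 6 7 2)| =10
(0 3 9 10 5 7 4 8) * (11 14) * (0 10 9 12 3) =(3 12)(4 8 10 5 7)(11 14) =[0, 1, 2, 12, 8, 7, 6, 4, 10, 9, 5, 14, 3, 13, 11]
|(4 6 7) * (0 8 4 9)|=|(0 8 4 6 7 9)|=6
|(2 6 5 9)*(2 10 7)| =|(2 6 5 9 10 7)| =6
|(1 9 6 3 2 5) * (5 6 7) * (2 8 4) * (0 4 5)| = 10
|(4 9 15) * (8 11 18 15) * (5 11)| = |(4 9 8 5 11 18 15)| = 7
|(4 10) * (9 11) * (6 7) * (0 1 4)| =|(0 1 4 10)(6 7)(9 11)| =4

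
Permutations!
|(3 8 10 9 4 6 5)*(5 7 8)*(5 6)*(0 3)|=9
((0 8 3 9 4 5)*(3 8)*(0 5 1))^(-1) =(0 1 4 9 3) =[1, 4, 2, 0, 9, 5, 6, 7, 8, 3]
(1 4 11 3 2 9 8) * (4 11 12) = [0, 11, 9, 2, 12, 5, 6, 7, 1, 8, 10, 3, 4] = (1 11 3 2 9 8)(4 12)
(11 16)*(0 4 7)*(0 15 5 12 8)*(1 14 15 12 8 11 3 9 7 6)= (0 4 6 1 14 15 5 8)(3 9 7 12 11 16)= [4, 14, 2, 9, 6, 8, 1, 12, 0, 7, 10, 16, 11, 13, 15, 5, 3]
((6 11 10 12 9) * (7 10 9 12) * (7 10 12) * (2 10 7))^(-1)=[0, 1, 12, 3, 4, 5, 9, 10, 8, 11, 2, 6, 7]=(2 12 7 10)(6 9 11)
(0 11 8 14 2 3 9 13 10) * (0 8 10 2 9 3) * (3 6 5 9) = (0 11 10 8 14 3 6 5 9 13 2) = [11, 1, 0, 6, 4, 9, 5, 7, 14, 13, 8, 10, 12, 2, 3]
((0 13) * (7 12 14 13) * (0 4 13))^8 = (14) = [0, 1, 2, 3, 4, 5, 6, 7, 8, 9, 10, 11, 12, 13, 14]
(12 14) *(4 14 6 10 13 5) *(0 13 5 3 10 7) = (0 13 3 10 5 4 14 12 6 7) = [13, 1, 2, 10, 14, 4, 7, 0, 8, 9, 5, 11, 6, 3, 12]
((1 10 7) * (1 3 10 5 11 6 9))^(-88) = (1 11 9 5 6)(3 7 10) = [0, 11, 2, 7, 4, 6, 1, 10, 8, 5, 3, 9]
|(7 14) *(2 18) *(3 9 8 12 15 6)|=6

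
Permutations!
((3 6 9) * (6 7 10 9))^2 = (3 10)(7 9) = [0, 1, 2, 10, 4, 5, 6, 9, 8, 7, 3]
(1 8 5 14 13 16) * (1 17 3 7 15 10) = (1 8 5 14 13 16 17 3 7 15 10) = [0, 8, 2, 7, 4, 14, 6, 15, 5, 9, 1, 11, 12, 16, 13, 10, 17, 3]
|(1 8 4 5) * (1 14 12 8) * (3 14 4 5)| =6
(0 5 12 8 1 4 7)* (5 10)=[10, 4, 2, 3, 7, 12, 6, 0, 1, 9, 5, 11, 8]=(0 10 5 12 8 1 4 7)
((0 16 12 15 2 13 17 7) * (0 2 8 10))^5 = (0 10 8 15 12 16)(2 13 17 7) = [10, 1, 13, 3, 4, 5, 6, 2, 15, 9, 8, 11, 16, 17, 14, 12, 0, 7]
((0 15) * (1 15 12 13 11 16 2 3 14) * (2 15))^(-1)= (0 15 16 11 13 12)(1 14 3 2)= [15, 14, 1, 2, 4, 5, 6, 7, 8, 9, 10, 13, 0, 12, 3, 16, 11]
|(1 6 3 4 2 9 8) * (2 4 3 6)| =4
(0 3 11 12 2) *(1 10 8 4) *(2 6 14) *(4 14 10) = (0 3 11 12 6 10 8 14 2)(1 4) = [3, 4, 0, 11, 1, 5, 10, 7, 14, 9, 8, 12, 6, 13, 2]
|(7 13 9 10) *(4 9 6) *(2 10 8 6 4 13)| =|(2 10 7)(4 9 8 6 13)| =15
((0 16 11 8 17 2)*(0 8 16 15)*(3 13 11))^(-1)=(0 15)(2 17 8)(3 16 11 13)=[15, 1, 17, 16, 4, 5, 6, 7, 2, 9, 10, 13, 12, 3, 14, 0, 11, 8]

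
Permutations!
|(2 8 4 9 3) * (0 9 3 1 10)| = 4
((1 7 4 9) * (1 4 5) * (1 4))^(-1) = (1 9 4 5 7) = [0, 9, 2, 3, 5, 7, 6, 1, 8, 4]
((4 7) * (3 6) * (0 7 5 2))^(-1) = (0 2 5 4 7)(3 6) = [2, 1, 5, 6, 7, 4, 3, 0]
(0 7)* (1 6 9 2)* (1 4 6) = (0 7)(2 4 6 9) = [7, 1, 4, 3, 6, 5, 9, 0, 8, 2]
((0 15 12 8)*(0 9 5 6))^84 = (15) = [0, 1, 2, 3, 4, 5, 6, 7, 8, 9, 10, 11, 12, 13, 14, 15]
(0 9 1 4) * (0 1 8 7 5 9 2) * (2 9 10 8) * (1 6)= (0 9 2)(1 4 6)(5 10 8 7)= [9, 4, 0, 3, 6, 10, 1, 5, 7, 2, 8]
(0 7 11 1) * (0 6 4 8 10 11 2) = [7, 6, 0, 3, 8, 5, 4, 2, 10, 9, 11, 1] = (0 7 2)(1 6 4 8 10 11)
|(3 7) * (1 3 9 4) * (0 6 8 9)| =|(0 6 8 9 4 1 3 7)| =8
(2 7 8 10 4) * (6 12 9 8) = (2 7 6 12 9 8 10 4) = [0, 1, 7, 3, 2, 5, 12, 6, 10, 8, 4, 11, 9]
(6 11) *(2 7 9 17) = [0, 1, 7, 3, 4, 5, 11, 9, 8, 17, 10, 6, 12, 13, 14, 15, 16, 2] = (2 7 9 17)(6 11)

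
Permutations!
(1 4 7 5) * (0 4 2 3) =(0 4 7 5 1 2 3) =[4, 2, 3, 0, 7, 1, 6, 5]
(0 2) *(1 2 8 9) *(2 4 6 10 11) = (0 8 9 1 4 6 10 11 2) = [8, 4, 0, 3, 6, 5, 10, 7, 9, 1, 11, 2]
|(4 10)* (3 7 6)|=|(3 7 6)(4 10)|=6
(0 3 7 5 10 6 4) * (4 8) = (0 3 7 5 10 6 8 4) = [3, 1, 2, 7, 0, 10, 8, 5, 4, 9, 6]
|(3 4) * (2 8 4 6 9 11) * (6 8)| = 12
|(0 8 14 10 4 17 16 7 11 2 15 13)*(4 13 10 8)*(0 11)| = |(0 4 17 16 7)(2 15 10 13 11)(8 14)| = 10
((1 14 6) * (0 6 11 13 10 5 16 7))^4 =[11, 10, 2, 3, 4, 6, 13, 14, 8, 9, 0, 16, 12, 7, 5, 15, 1] =(0 11 16 1 10)(5 6 13 7 14)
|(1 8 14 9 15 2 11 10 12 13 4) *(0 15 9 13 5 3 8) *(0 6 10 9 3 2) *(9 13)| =|(0 15)(1 6 10 12 5 2 11 13 4)(3 8 14 9)| =36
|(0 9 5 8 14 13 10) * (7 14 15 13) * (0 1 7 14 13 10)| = 9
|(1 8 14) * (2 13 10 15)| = |(1 8 14)(2 13 10 15)| = 12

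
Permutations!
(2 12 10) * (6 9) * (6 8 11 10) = [0, 1, 12, 3, 4, 5, 9, 7, 11, 8, 2, 10, 6] = (2 12 6 9 8 11 10)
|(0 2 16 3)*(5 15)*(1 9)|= 4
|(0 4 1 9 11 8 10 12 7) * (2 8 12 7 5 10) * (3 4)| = |(0 3 4 1 9 11 12 5 10 7)(2 8)| = 10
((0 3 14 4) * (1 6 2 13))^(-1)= (0 4 14 3)(1 13 2 6)= [4, 13, 6, 0, 14, 5, 1, 7, 8, 9, 10, 11, 12, 2, 3]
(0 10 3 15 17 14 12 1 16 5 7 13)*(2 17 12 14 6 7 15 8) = (0 10 3 8 2 17 6 7 13)(1 16 5 15 12) = [10, 16, 17, 8, 4, 15, 7, 13, 2, 9, 3, 11, 1, 0, 14, 12, 5, 6]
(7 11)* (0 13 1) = (0 13 1)(7 11) = [13, 0, 2, 3, 4, 5, 6, 11, 8, 9, 10, 7, 12, 1]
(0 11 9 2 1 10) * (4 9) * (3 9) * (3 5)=(0 11 4 5 3 9 2 1 10)=[11, 10, 1, 9, 5, 3, 6, 7, 8, 2, 0, 4]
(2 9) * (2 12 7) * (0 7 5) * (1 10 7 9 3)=(0 9 12 5)(1 10 7 2 3)=[9, 10, 3, 1, 4, 0, 6, 2, 8, 12, 7, 11, 5]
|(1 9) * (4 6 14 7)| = 4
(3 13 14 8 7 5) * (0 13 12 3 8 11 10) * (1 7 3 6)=(0 13 14 11 10)(1 7 5 8 3 12 6)=[13, 7, 2, 12, 4, 8, 1, 5, 3, 9, 0, 10, 6, 14, 11]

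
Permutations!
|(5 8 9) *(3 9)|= 4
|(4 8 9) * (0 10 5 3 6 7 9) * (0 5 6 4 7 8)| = |(0 10 6 8 5 3 4)(7 9)| = 14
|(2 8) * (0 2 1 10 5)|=6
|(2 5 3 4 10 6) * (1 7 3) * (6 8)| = |(1 7 3 4 10 8 6 2 5)| = 9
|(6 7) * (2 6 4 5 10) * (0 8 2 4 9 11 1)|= |(0 8 2 6 7 9 11 1)(4 5 10)|= 24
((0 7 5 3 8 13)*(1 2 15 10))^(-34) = (0 5 8)(1 15)(2 10)(3 13 7) = [5, 15, 10, 13, 4, 8, 6, 3, 0, 9, 2, 11, 12, 7, 14, 1]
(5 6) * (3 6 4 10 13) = (3 6 5 4 10 13) = [0, 1, 2, 6, 10, 4, 5, 7, 8, 9, 13, 11, 12, 3]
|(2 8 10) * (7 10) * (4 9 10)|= |(2 8 7 4 9 10)|= 6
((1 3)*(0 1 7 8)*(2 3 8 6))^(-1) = [8, 0, 6, 2, 4, 5, 7, 3, 1] = (0 8 1)(2 6 7 3)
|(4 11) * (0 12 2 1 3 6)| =|(0 12 2 1 3 6)(4 11)| =6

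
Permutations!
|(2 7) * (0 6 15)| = |(0 6 15)(2 7)| = 6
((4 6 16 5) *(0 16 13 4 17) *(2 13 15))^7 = (0 17 5 16)(2 4 15 13 6) = [17, 1, 4, 3, 15, 16, 2, 7, 8, 9, 10, 11, 12, 6, 14, 13, 0, 5]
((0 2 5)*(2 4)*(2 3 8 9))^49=(9)=[0, 1, 2, 3, 4, 5, 6, 7, 8, 9]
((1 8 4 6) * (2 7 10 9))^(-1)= (1 6 4 8)(2 9 10 7)= [0, 6, 9, 3, 8, 5, 4, 2, 1, 10, 7]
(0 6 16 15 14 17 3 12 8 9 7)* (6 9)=(0 9 7)(3 12 8 6 16 15 14 17)=[9, 1, 2, 12, 4, 5, 16, 0, 6, 7, 10, 11, 8, 13, 17, 14, 15, 3]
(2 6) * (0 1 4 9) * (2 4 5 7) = (0 1 5 7 2 6 4 9) = [1, 5, 6, 3, 9, 7, 4, 2, 8, 0]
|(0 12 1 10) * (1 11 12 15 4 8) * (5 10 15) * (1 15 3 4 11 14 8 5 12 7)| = 12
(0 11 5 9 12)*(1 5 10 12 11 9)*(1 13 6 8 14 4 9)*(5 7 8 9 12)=[1, 7, 2, 3, 12, 13, 9, 8, 14, 11, 5, 10, 0, 6, 4]=(0 1 7 8 14 4 12)(5 13 6 9 11 10)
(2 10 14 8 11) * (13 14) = (2 10 13 14 8 11) = [0, 1, 10, 3, 4, 5, 6, 7, 11, 9, 13, 2, 12, 14, 8]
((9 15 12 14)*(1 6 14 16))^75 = [0, 12, 2, 3, 4, 5, 16, 7, 8, 6, 10, 11, 9, 13, 1, 14, 15] = (1 12 9 6 16 15 14)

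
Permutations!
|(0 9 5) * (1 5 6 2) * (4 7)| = |(0 9 6 2 1 5)(4 7)| = 6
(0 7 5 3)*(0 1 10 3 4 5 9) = (0 7 9)(1 10 3)(4 5) = [7, 10, 2, 1, 5, 4, 6, 9, 8, 0, 3]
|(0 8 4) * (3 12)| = |(0 8 4)(3 12)| = 6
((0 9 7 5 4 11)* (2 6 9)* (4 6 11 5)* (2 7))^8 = (11) = [0, 1, 2, 3, 4, 5, 6, 7, 8, 9, 10, 11]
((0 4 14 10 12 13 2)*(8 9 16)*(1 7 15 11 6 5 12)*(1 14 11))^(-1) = (0 2 13 12 5 6 11 4)(1 15 7)(8 16 9)(10 14) = [2, 15, 13, 3, 0, 6, 11, 1, 16, 8, 14, 4, 5, 12, 10, 7, 9]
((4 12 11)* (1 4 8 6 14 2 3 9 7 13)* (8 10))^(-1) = [0, 13, 14, 2, 1, 5, 8, 9, 10, 3, 11, 12, 4, 7, 6] = (1 13 7 9 3 2 14 6 8 10 11 12 4)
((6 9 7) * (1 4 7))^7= [0, 7, 2, 3, 6, 5, 1, 9, 8, 4]= (1 7 9 4 6)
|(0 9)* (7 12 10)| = 6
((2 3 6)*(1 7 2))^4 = (1 6 3 2 7) = [0, 6, 7, 2, 4, 5, 3, 1]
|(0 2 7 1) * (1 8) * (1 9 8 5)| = |(0 2 7 5 1)(8 9)| = 10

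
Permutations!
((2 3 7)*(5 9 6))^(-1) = (2 7 3)(5 6 9) = [0, 1, 7, 2, 4, 6, 9, 3, 8, 5]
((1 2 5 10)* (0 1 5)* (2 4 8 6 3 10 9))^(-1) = (0 2 9 5 10 3 6 8 4 1) = [2, 0, 9, 6, 1, 10, 8, 7, 4, 5, 3]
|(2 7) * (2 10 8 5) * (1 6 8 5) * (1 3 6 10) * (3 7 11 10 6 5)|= |(1 6 8 7)(2 11 10 3 5)|= 20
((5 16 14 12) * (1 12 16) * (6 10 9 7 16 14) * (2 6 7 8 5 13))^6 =(16)(1 9 2)(5 10 13)(6 12 8) =[0, 9, 1, 3, 4, 10, 12, 7, 6, 2, 13, 11, 8, 5, 14, 15, 16]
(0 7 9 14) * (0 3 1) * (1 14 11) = [7, 0, 2, 14, 4, 5, 6, 9, 8, 11, 10, 1, 12, 13, 3] = (0 7 9 11 1)(3 14)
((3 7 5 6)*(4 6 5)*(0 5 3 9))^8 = (0 5 3 7 4 6 9) = [5, 1, 2, 7, 6, 3, 9, 4, 8, 0]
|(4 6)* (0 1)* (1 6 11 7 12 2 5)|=|(0 6 4 11 7 12 2 5 1)|=9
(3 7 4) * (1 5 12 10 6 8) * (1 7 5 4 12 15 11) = (1 4 3 5 15 11)(6 8 7 12 10) = [0, 4, 2, 5, 3, 15, 8, 12, 7, 9, 6, 1, 10, 13, 14, 11]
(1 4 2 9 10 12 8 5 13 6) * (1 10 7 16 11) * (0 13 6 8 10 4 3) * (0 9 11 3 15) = (0 13 8 5 6 4 2 11 1 15)(3 9 7 16)(10 12) = [13, 15, 11, 9, 2, 6, 4, 16, 5, 7, 12, 1, 10, 8, 14, 0, 3]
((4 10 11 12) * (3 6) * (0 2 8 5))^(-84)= (12)= [0, 1, 2, 3, 4, 5, 6, 7, 8, 9, 10, 11, 12]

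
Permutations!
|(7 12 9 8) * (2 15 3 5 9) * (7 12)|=|(2 15 3 5 9 8 12)|=7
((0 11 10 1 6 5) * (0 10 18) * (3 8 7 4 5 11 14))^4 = (0 7 1)(3 5 11)(4 6 14)(8 10 18) = [7, 0, 2, 5, 6, 11, 14, 1, 10, 9, 18, 3, 12, 13, 4, 15, 16, 17, 8]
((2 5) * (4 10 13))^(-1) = (2 5)(4 13 10) = [0, 1, 5, 3, 13, 2, 6, 7, 8, 9, 4, 11, 12, 10]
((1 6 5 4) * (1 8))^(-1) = (1 8 4 5 6) = [0, 8, 2, 3, 5, 6, 1, 7, 4]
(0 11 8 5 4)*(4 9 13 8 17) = (0 11 17 4)(5 9 13 8) = [11, 1, 2, 3, 0, 9, 6, 7, 5, 13, 10, 17, 12, 8, 14, 15, 16, 4]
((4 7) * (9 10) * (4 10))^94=(4 10)(7 9)=[0, 1, 2, 3, 10, 5, 6, 9, 8, 7, 4]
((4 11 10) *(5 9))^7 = (4 11 10)(5 9) = [0, 1, 2, 3, 11, 9, 6, 7, 8, 5, 4, 10]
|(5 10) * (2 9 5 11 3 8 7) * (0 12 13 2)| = |(0 12 13 2 9 5 10 11 3 8 7)| = 11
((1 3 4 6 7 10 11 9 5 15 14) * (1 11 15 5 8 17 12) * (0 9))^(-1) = [11, 12, 2, 1, 3, 5, 4, 6, 9, 0, 7, 14, 17, 13, 15, 10, 16, 8] = (0 11 14 15 10 7 6 4 3 1 12 17 8 9)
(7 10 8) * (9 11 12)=(7 10 8)(9 11 12)=[0, 1, 2, 3, 4, 5, 6, 10, 7, 11, 8, 12, 9]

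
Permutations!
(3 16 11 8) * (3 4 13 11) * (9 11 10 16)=(3 9 11 8 4 13 10 16)=[0, 1, 2, 9, 13, 5, 6, 7, 4, 11, 16, 8, 12, 10, 14, 15, 3]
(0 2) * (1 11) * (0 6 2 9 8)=(0 9 8)(1 11)(2 6)=[9, 11, 6, 3, 4, 5, 2, 7, 0, 8, 10, 1]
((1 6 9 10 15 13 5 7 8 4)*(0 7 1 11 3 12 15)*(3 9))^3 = (0 4 10 8 9 7 11)(1 12 5 3 13 6 15) = [4, 12, 2, 13, 10, 3, 15, 11, 9, 7, 8, 0, 5, 6, 14, 1]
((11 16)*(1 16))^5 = [0, 11, 2, 3, 4, 5, 6, 7, 8, 9, 10, 16, 12, 13, 14, 15, 1] = (1 11 16)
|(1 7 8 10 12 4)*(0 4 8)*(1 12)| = |(0 4 12 8 10 1 7)| = 7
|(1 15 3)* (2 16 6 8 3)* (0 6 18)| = |(0 6 8 3 1 15 2 16 18)| = 9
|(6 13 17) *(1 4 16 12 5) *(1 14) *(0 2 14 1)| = |(0 2 14)(1 4 16 12 5)(6 13 17)| = 15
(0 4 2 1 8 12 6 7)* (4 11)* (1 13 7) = [11, 8, 13, 3, 2, 5, 1, 0, 12, 9, 10, 4, 6, 7] = (0 11 4 2 13 7)(1 8 12 6)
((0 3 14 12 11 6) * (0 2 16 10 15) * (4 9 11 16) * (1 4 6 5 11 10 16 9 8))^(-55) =(16)(0 3 14 12 9 10 15)(1 8 4)(2 6)(5 11) =[3, 8, 6, 14, 1, 11, 2, 7, 4, 10, 15, 5, 9, 13, 12, 0, 16]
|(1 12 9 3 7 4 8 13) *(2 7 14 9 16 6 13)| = |(1 12 16 6 13)(2 7 4 8)(3 14 9)| = 60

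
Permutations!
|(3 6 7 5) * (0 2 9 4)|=|(0 2 9 4)(3 6 7 5)|=4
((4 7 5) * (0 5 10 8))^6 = (10) = [0, 1, 2, 3, 4, 5, 6, 7, 8, 9, 10]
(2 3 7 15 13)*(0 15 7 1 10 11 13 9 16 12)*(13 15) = (0 13 2 3 1 10 11 15 9 16 12) = [13, 10, 3, 1, 4, 5, 6, 7, 8, 16, 11, 15, 0, 2, 14, 9, 12]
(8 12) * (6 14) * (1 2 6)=(1 2 6 14)(8 12)=[0, 2, 6, 3, 4, 5, 14, 7, 12, 9, 10, 11, 8, 13, 1]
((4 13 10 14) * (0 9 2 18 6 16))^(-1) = (0 16 6 18 2 9)(4 14 10 13) = [16, 1, 9, 3, 14, 5, 18, 7, 8, 0, 13, 11, 12, 4, 10, 15, 6, 17, 2]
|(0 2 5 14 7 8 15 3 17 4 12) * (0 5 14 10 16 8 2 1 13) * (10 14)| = |(0 1 13)(2 10 16 8 15 3 17 4 12 5 14 7)| = 12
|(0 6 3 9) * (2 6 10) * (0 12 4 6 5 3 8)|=10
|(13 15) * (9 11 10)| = 6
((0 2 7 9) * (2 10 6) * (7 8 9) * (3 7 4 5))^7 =(0 10 6 2 8 9)(3 5 4 7) =[10, 1, 8, 5, 7, 4, 2, 3, 9, 0, 6]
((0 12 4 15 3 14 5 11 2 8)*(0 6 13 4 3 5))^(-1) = (0 14 3 12)(2 11 5 15 4 13 6 8) = [14, 1, 11, 12, 13, 15, 8, 7, 2, 9, 10, 5, 0, 6, 3, 4]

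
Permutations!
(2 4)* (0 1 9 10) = [1, 9, 4, 3, 2, 5, 6, 7, 8, 10, 0] = (0 1 9 10)(2 4)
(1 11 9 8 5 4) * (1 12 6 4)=(1 11 9 8 5)(4 12 6)=[0, 11, 2, 3, 12, 1, 4, 7, 5, 8, 10, 9, 6]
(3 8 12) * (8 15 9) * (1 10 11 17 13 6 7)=[0, 10, 2, 15, 4, 5, 7, 1, 12, 8, 11, 17, 3, 6, 14, 9, 16, 13]=(1 10 11 17 13 6 7)(3 15 9 8 12)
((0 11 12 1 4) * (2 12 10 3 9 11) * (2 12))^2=(0 1)(3 11)(4 12)(9 10)=[1, 0, 2, 11, 12, 5, 6, 7, 8, 10, 9, 3, 4]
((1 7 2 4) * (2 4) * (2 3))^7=[0, 7, 3, 2, 1, 5, 6, 4]=(1 7 4)(2 3)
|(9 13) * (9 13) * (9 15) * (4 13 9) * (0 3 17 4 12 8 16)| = 10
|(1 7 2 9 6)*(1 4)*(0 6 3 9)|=|(0 6 4 1 7 2)(3 9)|=6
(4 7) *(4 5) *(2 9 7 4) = (2 9 7 5) = [0, 1, 9, 3, 4, 2, 6, 5, 8, 7]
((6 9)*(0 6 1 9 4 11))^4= [0, 1, 2, 3, 4, 5, 6, 7, 8, 9, 10, 11]= (11)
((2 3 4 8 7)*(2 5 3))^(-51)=(3 5 7 8 4)=[0, 1, 2, 5, 3, 7, 6, 8, 4]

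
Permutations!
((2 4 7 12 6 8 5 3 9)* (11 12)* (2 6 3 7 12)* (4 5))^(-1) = (2 11 7 5)(3 12 4 8 6 9) = [0, 1, 11, 12, 8, 2, 9, 5, 6, 3, 10, 7, 4]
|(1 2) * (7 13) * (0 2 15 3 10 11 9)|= |(0 2 1 15 3 10 11 9)(7 13)|= 8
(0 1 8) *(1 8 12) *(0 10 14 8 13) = (0 13)(1 12)(8 10 14) = [13, 12, 2, 3, 4, 5, 6, 7, 10, 9, 14, 11, 1, 0, 8]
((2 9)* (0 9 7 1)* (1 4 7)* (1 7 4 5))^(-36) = (9) = [0, 1, 2, 3, 4, 5, 6, 7, 8, 9]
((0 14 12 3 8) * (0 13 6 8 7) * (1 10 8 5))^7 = [12, 10, 2, 0, 4, 1, 5, 14, 13, 9, 8, 11, 7, 6, 3] = (0 12 7 14 3)(1 10 8 13 6 5)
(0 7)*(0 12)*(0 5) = (0 7 12 5) = [7, 1, 2, 3, 4, 0, 6, 12, 8, 9, 10, 11, 5]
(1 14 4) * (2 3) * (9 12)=[0, 14, 3, 2, 1, 5, 6, 7, 8, 12, 10, 11, 9, 13, 4]=(1 14 4)(2 3)(9 12)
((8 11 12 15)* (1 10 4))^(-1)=(1 4 10)(8 15 12 11)=[0, 4, 2, 3, 10, 5, 6, 7, 15, 9, 1, 8, 11, 13, 14, 12]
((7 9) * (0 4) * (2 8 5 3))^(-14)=(9)(2 5)(3 8)=[0, 1, 5, 8, 4, 2, 6, 7, 3, 9]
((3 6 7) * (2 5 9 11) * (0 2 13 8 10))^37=(0 13 5 10 11 2 8 9)(3 6 7)=[13, 1, 8, 6, 4, 10, 7, 3, 9, 0, 11, 2, 12, 5]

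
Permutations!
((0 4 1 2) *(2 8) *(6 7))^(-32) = (0 8 4 2 1) = [8, 0, 1, 3, 2, 5, 6, 7, 4]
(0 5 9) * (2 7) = (0 5 9)(2 7) = [5, 1, 7, 3, 4, 9, 6, 2, 8, 0]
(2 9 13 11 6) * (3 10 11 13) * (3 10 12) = (13)(2 9 10 11 6)(3 12) = [0, 1, 9, 12, 4, 5, 2, 7, 8, 10, 11, 6, 3, 13]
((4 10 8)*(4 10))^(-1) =(8 10) =[0, 1, 2, 3, 4, 5, 6, 7, 10, 9, 8]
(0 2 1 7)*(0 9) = [2, 7, 1, 3, 4, 5, 6, 9, 8, 0] = (0 2 1 7 9)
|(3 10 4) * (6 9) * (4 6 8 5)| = |(3 10 6 9 8 5 4)| = 7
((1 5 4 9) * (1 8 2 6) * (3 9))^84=(1 9)(2 4)(3 6)(5 8)=[0, 9, 4, 6, 2, 8, 3, 7, 5, 1]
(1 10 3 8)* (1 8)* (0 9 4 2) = (0 9 4 2)(1 10 3) = [9, 10, 0, 1, 2, 5, 6, 7, 8, 4, 3]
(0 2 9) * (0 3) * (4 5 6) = [2, 1, 9, 0, 5, 6, 4, 7, 8, 3] = (0 2 9 3)(4 5 6)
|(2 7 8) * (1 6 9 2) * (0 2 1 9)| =|(0 2 7 8 9 1 6)| =7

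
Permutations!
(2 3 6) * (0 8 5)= (0 8 5)(2 3 6)= [8, 1, 3, 6, 4, 0, 2, 7, 5]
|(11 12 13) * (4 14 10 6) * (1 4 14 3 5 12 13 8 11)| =24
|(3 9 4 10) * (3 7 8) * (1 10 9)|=|(1 10 7 8 3)(4 9)|=10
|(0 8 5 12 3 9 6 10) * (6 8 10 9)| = |(0 10)(3 6 9 8 5 12)| = 6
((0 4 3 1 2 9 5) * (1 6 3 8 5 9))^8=[0, 1, 2, 3, 4, 5, 6, 7, 8, 9]=(9)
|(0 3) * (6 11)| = 2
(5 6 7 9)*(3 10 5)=(3 10 5 6 7 9)=[0, 1, 2, 10, 4, 6, 7, 9, 8, 3, 5]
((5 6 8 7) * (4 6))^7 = (4 8 5 6 7) = [0, 1, 2, 3, 8, 6, 7, 4, 5]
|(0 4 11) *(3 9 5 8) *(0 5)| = |(0 4 11 5 8 3 9)| = 7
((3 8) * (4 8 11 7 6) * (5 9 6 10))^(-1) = (3 8 4 6 9 5 10 7 11) = [0, 1, 2, 8, 6, 10, 9, 11, 4, 5, 7, 3]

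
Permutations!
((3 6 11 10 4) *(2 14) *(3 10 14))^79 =(2 14 11 6 3)(4 10) =[0, 1, 14, 2, 10, 5, 3, 7, 8, 9, 4, 6, 12, 13, 11]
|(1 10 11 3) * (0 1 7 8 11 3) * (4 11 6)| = 9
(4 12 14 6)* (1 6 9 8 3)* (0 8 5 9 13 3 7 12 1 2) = (0 8 7 12 14 13 3 2)(1 6 4)(5 9) = [8, 6, 0, 2, 1, 9, 4, 12, 7, 5, 10, 11, 14, 3, 13]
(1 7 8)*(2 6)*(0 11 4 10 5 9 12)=(0 11 4 10 5 9 12)(1 7 8)(2 6)=[11, 7, 6, 3, 10, 9, 2, 8, 1, 12, 5, 4, 0]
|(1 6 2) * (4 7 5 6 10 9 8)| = |(1 10 9 8 4 7 5 6 2)| = 9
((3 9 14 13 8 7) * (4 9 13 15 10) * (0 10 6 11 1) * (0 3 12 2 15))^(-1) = [14, 11, 12, 1, 10, 5, 15, 8, 13, 4, 0, 6, 7, 3, 9, 2] = (0 14 9 4 10)(1 11 6 15 2 12 7 8 13 3)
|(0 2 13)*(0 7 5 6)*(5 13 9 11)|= 6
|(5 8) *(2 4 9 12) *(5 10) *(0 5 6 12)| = |(0 5 8 10 6 12 2 4 9)| = 9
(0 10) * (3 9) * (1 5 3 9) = (0 10)(1 5 3) = [10, 5, 2, 1, 4, 3, 6, 7, 8, 9, 0]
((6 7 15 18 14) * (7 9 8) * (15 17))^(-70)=(6 8 17 18)(7 15 14 9)=[0, 1, 2, 3, 4, 5, 8, 15, 17, 7, 10, 11, 12, 13, 9, 14, 16, 18, 6]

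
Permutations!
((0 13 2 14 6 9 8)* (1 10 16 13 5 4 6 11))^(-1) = (0 8 9 6 4 5)(1 11 14 2 13 16 10) = [8, 11, 13, 3, 5, 0, 4, 7, 9, 6, 1, 14, 12, 16, 2, 15, 10]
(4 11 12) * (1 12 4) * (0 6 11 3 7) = (0 6 11 4 3 7)(1 12) = [6, 12, 2, 7, 3, 5, 11, 0, 8, 9, 10, 4, 1]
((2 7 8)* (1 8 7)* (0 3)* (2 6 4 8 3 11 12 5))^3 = (0 5 3 12 1 11 2) = [5, 11, 0, 12, 4, 3, 6, 7, 8, 9, 10, 2, 1]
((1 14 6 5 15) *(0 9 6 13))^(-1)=(0 13 14 1 15 5 6 9)=[13, 15, 2, 3, 4, 6, 9, 7, 8, 0, 10, 11, 12, 14, 1, 5]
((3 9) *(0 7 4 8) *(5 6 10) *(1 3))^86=(0 4)(1 9 3)(5 10 6)(7 8)=[4, 9, 2, 1, 0, 10, 5, 8, 7, 3, 6]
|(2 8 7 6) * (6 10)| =5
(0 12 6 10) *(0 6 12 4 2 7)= [4, 1, 7, 3, 2, 5, 10, 0, 8, 9, 6, 11, 12]= (12)(0 4 2 7)(6 10)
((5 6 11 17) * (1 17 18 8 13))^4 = [0, 11, 2, 3, 4, 8, 13, 7, 5, 9, 10, 1, 12, 6, 14, 15, 16, 18, 17] = (1 11)(5 8)(6 13)(17 18)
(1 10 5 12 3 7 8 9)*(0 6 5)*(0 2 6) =[0, 10, 6, 7, 4, 12, 5, 8, 9, 1, 2, 11, 3] =(1 10 2 6 5 12 3 7 8 9)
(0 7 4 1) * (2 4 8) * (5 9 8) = (0 7 5 9 8 2 4 1) = [7, 0, 4, 3, 1, 9, 6, 5, 2, 8]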